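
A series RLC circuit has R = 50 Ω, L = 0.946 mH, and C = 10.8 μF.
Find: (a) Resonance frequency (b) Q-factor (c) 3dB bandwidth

Step 1 — Resonance: ω₀ = 1/√(LC) = 1/√(0.000946·1.08e-05) = 9893 rad/s.
Step 2 — f₀ = ω₀/(2π) = 1575 Hz.
Step 3 — Series Q: Q = ω₀L/R = 9893·0.000946/50 = 0.1872.
Step 4 — Bandwidth: Δω = ω₀/Q = 5.285e+04 rad/s; BW = Δω/(2π) = 8412 Hz.

(a) f₀ = 1575 Hz  (b) Q = 0.1872  (c) BW = 8412 Hz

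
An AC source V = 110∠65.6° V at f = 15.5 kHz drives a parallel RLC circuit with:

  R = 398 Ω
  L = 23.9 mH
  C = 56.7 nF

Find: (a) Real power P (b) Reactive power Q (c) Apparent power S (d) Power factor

Step 1 — Angular frequency: ω = 2π·f = 2π·1.55e+04 = 9.739e+04 rad/s.
Step 2 — Component impedances:
  R: Z = R = 398 Ω
  L: Z = jωL = j·9.739e+04·0.0239 = 0 + j2328 Ω
  C: Z = 1/(jωC) = -j/(ω·C) = 0 - j181.1 Ω
Step 3 — Parallel combination: 1/Z_total = 1/R + 1/L + 1/C; Z_total = 77.92 - j157.9 Ω = 176.1∠-63.7° Ω.
Step 4 — Source phasor: V = 110∠65.6° V = 45.44 + j100.2 V.
Step 5 — Current: I = V / Z = -0.396 + j0.4831 A = 0.6246∠129.3° A.
Step 6 — Complex power: S = V·I* = 30.4 - j61.62 VA.
Step 7 — Real power: P = Re(S) = 30.4 W.
Step 8 — Reactive power: Q = Im(S) = -61.62 VAR.
Step 9 — Apparent power: |S| = 68.71 VA.
Step 10 — Power factor: PF = P/|S| = 0.4425 (leading).

(a) P = 30.4 W  (b) Q = -61.62 VAR  (c) S = 68.71 VA  (d) PF = 0.4425 (leading)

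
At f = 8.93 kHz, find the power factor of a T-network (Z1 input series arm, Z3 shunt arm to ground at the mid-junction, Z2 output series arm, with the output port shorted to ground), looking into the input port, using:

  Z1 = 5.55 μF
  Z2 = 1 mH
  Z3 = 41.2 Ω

Step 1 — Angular frequency: ω = 2π·f = 2π·8930 = 5.611e+04 rad/s.
Step 2 — Component impedances:
  Z1: Z = 1/(jωC) = -j/(ω·C) = 0 - j3.211 Ω
  Z2: Z = jωL = j·5.611e+04·0.001 = 0 + j56.11 Ω
  Z3: Z = R = 41.2 Ω
Step 3 — With the output port shorted to ground, the output series arm Z2 runs from the junction to ground; the shunt arm Z3 also runs from the junction to ground. They appear in parallel: Z3 || Z2 = 26.77 + j19.66 Ω.
Step 4 — Series with input arm Z1: Z_in = Z1 + (Z3 || Z2) = 26.77 + j16.44 Ω = 31.41∠31.6° Ω.
Step 5 — Power factor: PF = cos(φ) = Re(Z)/|Z| = 26.768/31.415 = 0.8521.
Step 6 — Type: Im(Z) = 16.44 ⇒ lagging (phase φ = 31.6°).

PF = 0.8521 (lagging, φ = 31.6°)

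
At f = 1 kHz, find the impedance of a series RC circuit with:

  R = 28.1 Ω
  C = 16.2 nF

Step 1 — Angular frequency: ω = 2π·f = 2π·1000 = 6283 rad/s.
Step 2 — Component impedances:
  R: Z = R = 28.1 Ω
  C: Z = 1/(jωC) = -j/(ω·C) = 0 - j9824 Ω
Step 3 — Series combination: Z_total = R + C = 28.1 - j9824 Ω = 9824∠-89.8° Ω.

Z = 28.1 - j9824 Ω = 9824∠-89.8° Ω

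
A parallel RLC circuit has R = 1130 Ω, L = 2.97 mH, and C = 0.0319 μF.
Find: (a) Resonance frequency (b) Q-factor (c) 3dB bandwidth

Step 1 — Resonance: ω₀ = 1/√(LC) = 1/√(0.00297·3.19e-08) = 1.027e+05 rad/s.
Step 2 — f₀ = ω₀/(2π) = 1.635e+04 Hz.
Step 3 — Parallel Q: Q = R/(ω₀L) = 1130/(1.027e+05·0.00297) = 3.703.
Step 4 — Bandwidth: Δω = ω₀/Q = 2.774e+04 rad/s; BW = Δω/(2π) = 4415 Hz.

(a) f₀ = 1.635e+04 Hz  (b) Q = 3.703  (c) BW = 4415 Hz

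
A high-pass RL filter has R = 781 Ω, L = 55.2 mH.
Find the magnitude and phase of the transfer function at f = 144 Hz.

Step 1 — Angular frequency: ω = 2π·144 = 904.8 rad/s.
Step 2 — Transfer function: H(jω) = jωL/(R + jωL).
Step 3 — Numerator jωL = j·49.94; denominator R + jωL = 781 + j49.94.
Step 4 — H = 0.004073 + j0.06369.
Step 5 — Magnitude: |H| = 0.06382 (-23.9 dB); phase: φ = 86.3°.

|H| = 0.06382 (-23.9 dB), φ = 86.3°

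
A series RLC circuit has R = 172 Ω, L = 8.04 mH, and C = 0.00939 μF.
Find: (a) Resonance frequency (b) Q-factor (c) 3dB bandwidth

Step 1 — Resonance condition Im(Z)=0 gives ω₀ = 1/√(LC).
Step 2 — ω₀ = 1/√(0.00804·9.39e-09) = 1.151e+05 rad/s.
Step 3 — f₀ = ω₀/(2π) = 1.832e+04 Hz.
Step 4 — Series Q: Q = ω₀L/R = 1.151e+05·0.00804/172 = 5.38.
Step 5 — 3dB bandwidth: Δω = ω₀/Q = 2.139e+04 rad/s; BW = Δω/(2π) = 3405 Hz.

(a) f₀ = 1.832e+04 Hz  (b) Q = 5.38  (c) BW = 3405 Hz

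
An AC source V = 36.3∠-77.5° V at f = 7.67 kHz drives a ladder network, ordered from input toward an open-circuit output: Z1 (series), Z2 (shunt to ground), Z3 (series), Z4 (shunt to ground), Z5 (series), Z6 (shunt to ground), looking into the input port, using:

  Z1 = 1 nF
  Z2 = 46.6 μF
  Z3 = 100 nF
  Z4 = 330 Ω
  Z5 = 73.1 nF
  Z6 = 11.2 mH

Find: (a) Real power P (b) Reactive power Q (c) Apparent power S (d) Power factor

Step 1 — Angular frequency: ω = 2π·f = 2π·7670 = 4.819e+04 rad/s.
Step 2 — Component impedances:
  Z1: Z = 1/(jωC) = -j/(ω·C) = 0 - j2.075e+04 Ω
  Z2: Z = 1/(jωC) = -j/(ω·C) = 0 - j0.4453 Ω
  Z3: Z = 1/(jωC) = -j/(ω·C) = 0 - j207.5 Ω
  Z4: Z = R = 330 Ω
  Z5: Z = 1/(jωC) = -j/(ω·C) = 0 - j283.9 Ω
  Z6: Z = jωL = j·4.819e+04·0.0112 = 0 + j539.8 Ω
Step 3 — Ladder network (open output): work backward from the far end, alternating series and parallel combinations. Z_in = 0.00139 - j2.075e+04 Ω = 2.075e+04∠-90.0° Ω.
Step 4 — Source phasor: V = 36.3∠-77.5° V = 7.857 - j35.44 V.
Step 5 — Current: I = V / Z = 0.001708 + j0.0003786 A = 0.001749∠12.5° A.
Step 6 — Complex power: S = V·I* = 4.254e-09 - j0.0635 VA.
Step 7 — Real power: P = Re(S) = 4.254e-09 W.
Step 8 — Reactive power: Q = Im(S) = -0.0635 VAR.
Step 9 — Apparent power: |S| = 0.0635 VA.
Step 10 — Power factor: PF = P/|S| = 6.7e-08 (leading).

(a) P = 4.254e-09 W  (b) Q = -0.0635 VAR  (c) S = 0.0635 VA  (d) PF = 6.7e-08 (leading)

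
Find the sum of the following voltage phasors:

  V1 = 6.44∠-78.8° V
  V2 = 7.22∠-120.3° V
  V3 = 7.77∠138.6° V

Step 1 — Convert each phasor to rectangular form:
  V1 = 6.44·(cos(-78.8°) + j·sin(-78.8°)) = 1.251 - j6.317 V
  V2 = 7.22·(cos(-120.3°) + j·sin(-120.3°)) = -3.643 - j6.234 V
  V3 = 7.77·(cos(138.6°) + j·sin(138.6°)) = -5.828 + j5.138 V
Step 2 — Sum components: V_total = -8.22 - j7.413 V.
Step 3 — Convert to polar: |V_total| = 11.07 V, ∠V_total = -138.0°.

V_total = 11.07∠-138.0° V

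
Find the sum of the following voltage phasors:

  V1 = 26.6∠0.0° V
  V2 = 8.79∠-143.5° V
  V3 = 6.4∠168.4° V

Step 1 — Convert each phasor to rectangular form:
  V1 = 26.6·(cos(0.0°) + j·sin(0.0°)) = 26.6 V
  V2 = 8.79·(cos(-143.5°) + j·sin(-143.5°)) = -7.066 - j5.228 V
  V3 = 6.4·(cos(168.4°) + j·sin(168.4°)) = -6.269 + j1.287 V
Step 2 — Sum components: V_total = 13.26 - j3.942 V.
Step 3 — Convert to polar: |V_total| = 13.84 V, ∠V_total = -16.5°.

V_total = 13.84∠-16.5° V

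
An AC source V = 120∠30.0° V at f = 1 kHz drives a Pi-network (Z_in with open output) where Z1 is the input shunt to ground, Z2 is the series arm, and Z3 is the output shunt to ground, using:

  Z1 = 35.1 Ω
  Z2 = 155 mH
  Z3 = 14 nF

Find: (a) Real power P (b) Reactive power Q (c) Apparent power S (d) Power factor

Step 1 — Angular frequency: ω = 2π·f = 2π·1000 = 6283 rad/s.
Step 2 — Component impedances:
  Z1: Z = R = 35.1 Ω
  Z2: Z = jωL = j·6283·0.155 = 0 + j973.9 Ω
  Z3: Z = 1/(jωC) = -j/(ω·C) = 0 - j1.137e+04 Ω
Step 3 — With open output, the series arm Z2 and the output shunt Z3 appear in series to ground: Z2 + Z3 = 0 - j1.039e+04 Ω.
Step 4 — Parallel with input shunt Z1: Z_in = Z1 || (Z2 + Z3) = 35.1 - j0.1185 Ω = 35.1∠-0.2° Ω.
Step 5 — Source phasor: V = 120∠30.0° V = 103.9 + j60 V.
Step 6 — Current: I = V / Z = 2.955 + j1.719 A = 3.419∠30.2° A.
Step 7 — Complex power: S = V·I* = 410.3 - j1.385 VA.
Step 8 — Real power: P = Re(S) = 410.3 W.
Step 9 — Reactive power: Q = Im(S) = -1.385 VAR.
Step 10 — Apparent power: |S| = 410.3 VA.
Step 11 — Power factor: PF = P/|S| = 1 (leading).

(a) P = 410.3 W  (b) Q = -1.385 VAR  (c) S = 410.3 VA  (d) PF = 1 (leading)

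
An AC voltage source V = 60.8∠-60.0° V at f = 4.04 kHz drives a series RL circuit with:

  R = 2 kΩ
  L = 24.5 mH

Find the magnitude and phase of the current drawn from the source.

Step 1 — Angular frequency: ω = 2π·f = 2π·4040 = 2.538e+04 rad/s.
Step 2 — Component impedances:
  R: Z = R = 2000 Ω
  L: Z = jωL = j·2.538e+04·0.0245 = 0 + j621.9 Ω
Step 3 — Series combination: Z_total = R + L = 2000 + j621.9 Ω = 2094∠17.3° Ω.
Step 4 — Source phasor: V = 60.8∠-60.0° V = 30.4 - j52.65 V.
Step 5 — Ohm's law: I = V / Z_total = (30.4 - j52.65) / (2000 + j621.9) = 0.006395 - j0.02832 A.
Step 6 — Convert to polar: |I| = 0.02903 A, ∠I = -77.3°.

I = 0.02903∠-77.3° A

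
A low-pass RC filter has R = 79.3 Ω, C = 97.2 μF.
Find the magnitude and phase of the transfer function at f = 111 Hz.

Step 1 — Angular frequency: ω = 2π·111 = 697.4 rad/s.
Step 2 — Transfer function: H(jω) = 1/(1 + jωRC).
Step 3 — Denominator: 1 + jωRC = 1 + j·697.4·79.3·9.72e-05 = 1 + j5.376.
Step 4 — H = 0.03345 - j0.1798.
Step 5 — Magnitude: |H| = 0.1829 (-14.8 dB); phase: φ = -79.5°.

|H| = 0.1829 (-14.8 dB), φ = -79.5°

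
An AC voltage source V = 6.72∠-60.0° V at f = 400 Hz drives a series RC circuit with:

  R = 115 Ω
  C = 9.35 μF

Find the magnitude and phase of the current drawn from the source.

Step 1 — Angular frequency: ω = 2π·f = 2π·400 = 2513 rad/s.
Step 2 — Component impedances:
  R: Z = R = 115 Ω
  C: Z = 1/(jωC) = -j/(ω·C) = 0 - j42.55 Ω
Step 3 — Series combination: Z_total = R + C = 115 - j42.55 Ω = 122.6∠-20.3° Ω.
Step 4 — Source phasor: V = 6.72∠-60.0° V = 3.36 - j5.82 V.
Step 5 — Ohm's law: I = V / Z_total = (3.36 - j5.82) / (115 - j42.55) = 0.04217 - j0.035 A.
Step 6 — Convert to polar: |I| = 0.0548 A, ∠I = -39.7°.

I = 0.0548∠-39.7° A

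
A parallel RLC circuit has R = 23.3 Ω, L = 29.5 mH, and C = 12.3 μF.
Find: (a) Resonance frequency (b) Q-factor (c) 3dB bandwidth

Step 1 — Resonance: ω₀ = 1/√(LC) = 1/√(0.0295·1.23e-05) = 1660 rad/s.
Step 2 — f₀ = ω₀/(2π) = 264.2 Hz.
Step 3 — Parallel Q: Q = R/(ω₀L) = 23.3/(1660·0.0295) = 0.4758.
Step 4 — Bandwidth: Δω = ω₀/Q = 3489 rad/s; BW = Δω/(2π) = 555.3 Hz.

(a) f₀ = 264.2 Hz  (b) Q = 0.4758  (c) BW = 555.3 Hz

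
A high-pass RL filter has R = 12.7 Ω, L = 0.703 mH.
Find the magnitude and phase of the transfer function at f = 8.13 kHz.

Step 1 — Angular frequency: ω = 2π·8130 = 5.108e+04 rad/s.
Step 2 — Transfer function: H(jω) = jωL/(R + jωL).
Step 3 — Numerator jωL = j·35.91; denominator R + jωL = 12.7 + j35.91.
Step 4 — H = 0.8888 + j0.3143.
Step 5 — Magnitude: |H| = 0.9428 (-0.5 dB); phase: φ = 19.5°.

|H| = 0.9428 (-0.5 dB), φ = 19.5°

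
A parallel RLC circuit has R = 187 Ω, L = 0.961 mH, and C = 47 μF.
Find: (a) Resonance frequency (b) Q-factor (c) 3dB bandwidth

Step 1 — Resonance: ω₀ = 1/√(LC) = 1/√(0.000961·4.7e-05) = 4705 rad/s.
Step 2 — f₀ = ω₀/(2π) = 748.9 Hz.
Step 3 — Parallel Q: Q = R/(ω₀L) = 187/(4705·0.000961) = 41.36.
Step 4 — Bandwidth: Δω = ω₀/Q = 113.8 rad/s; BW = Δω/(2π) = 18.11 Hz.

(a) f₀ = 748.9 Hz  (b) Q = 41.36  (c) BW = 18.11 Hz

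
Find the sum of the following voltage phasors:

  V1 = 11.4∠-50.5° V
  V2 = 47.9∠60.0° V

Step 1 — Convert each phasor to rectangular form:
  V1 = 11.4·(cos(-50.5°) + j·sin(-50.5°)) = 7.251 - j8.797 V
  V2 = 47.9·(cos(60.0°) + j·sin(60.0°)) = 23.95 + j41.48 V
Step 2 — Sum components: V_total = 31.2 + j32.69 V.
Step 3 — Convert to polar: |V_total| = 45.19 V, ∠V_total = 46.3°.

V_total = 45.19∠46.3° V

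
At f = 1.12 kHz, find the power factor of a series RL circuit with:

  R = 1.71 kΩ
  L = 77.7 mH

Step 1 — Angular frequency: ω = 2π·f = 2π·1120 = 7037 rad/s.
Step 2 — Component impedances:
  R: Z = R = 1710 Ω
  L: Z = jωL = j·7037·0.0777 = 0 + j546.8 Ω
Step 3 — Series combination: Z_total = R + L = 1710 + j546.8 Ω = 1795∠17.7° Ω.
Step 4 — Power factor: PF = cos(φ) = Re(Z)/|Z| = 1710/1795.3 = 0.9525.
Step 5 — Type: Im(Z) = 546.8 ⇒ lagging (phase φ = 17.7°).

PF = 0.9525 (lagging, φ = 17.7°)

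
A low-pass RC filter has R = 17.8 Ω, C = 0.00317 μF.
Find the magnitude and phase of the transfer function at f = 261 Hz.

Step 1 — Angular frequency: ω = 2π·261 = 1640 rad/s.
Step 2 — Transfer function: H(jω) = 1/(1 + jωRC).
Step 3 — Denominator: 1 + jωRC = 1 + j·1640·17.8·3.17e-09 = 1 + j9.253e-05.
Step 4 — H = 1 - j9.253e-05.
Step 5 — Magnitude: |H| = 1 (-0.0 dB); phase: φ = -0.0°.

|H| = 1 (-0.0 dB), φ = -0.0°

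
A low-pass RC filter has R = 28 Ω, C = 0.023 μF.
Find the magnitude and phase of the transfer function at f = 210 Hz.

Step 1 — Angular frequency: ω = 2π·210 = 1319 rad/s.
Step 2 — Transfer function: H(jω) = 1/(1 + jωRC).
Step 3 — Denominator: 1 + jωRC = 1 + j·1319·28·2.3e-08 = 1 + j0.0008497.
Step 4 — H = 1 - j0.0008497.
Step 5 — Magnitude: |H| = 1 (-0.0 dB); phase: φ = -0.0°.

|H| = 1 (-0.0 dB), φ = -0.0°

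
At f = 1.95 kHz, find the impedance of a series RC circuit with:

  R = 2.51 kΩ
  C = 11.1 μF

Step 1 — Angular frequency: ω = 2π·f = 2π·1950 = 1.225e+04 rad/s.
Step 2 — Component impedances:
  R: Z = R = 2510 Ω
  C: Z = 1/(jωC) = -j/(ω·C) = 0 - j7.353 Ω
Step 3 — Series combination: Z_total = R + C = 2510 - j7.353 Ω = 2510∠-0.2° Ω.

Z = 2510 - j7.353 Ω = 2510∠-0.2° Ω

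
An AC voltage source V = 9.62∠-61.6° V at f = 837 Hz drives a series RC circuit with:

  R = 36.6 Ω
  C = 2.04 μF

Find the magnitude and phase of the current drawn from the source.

Step 1 — Angular frequency: ω = 2π·f = 2π·837 = 5259 rad/s.
Step 2 — Component impedances:
  R: Z = R = 36.6 Ω
  C: Z = 1/(jωC) = -j/(ω·C) = 0 - j93.21 Ω
Step 3 — Series combination: Z_total = R + C = 36.6 - j93.21 Ω = 100.1∠-68.6° Ω.
Step 4 — Source phasor: V = 9.62∠-61.6° V = 4.576 - j8.462 V.
Step 5 — Ohm's law: I = V / Z_total = (4.576 - j8.462) / (36.6 - j93.21) = 0.09536 + j0.01164 A.
Step 6 — Convert to polar: |I| = 0.09607 A, ∠I = 7.0°.

I = 0.09607∠7.0° A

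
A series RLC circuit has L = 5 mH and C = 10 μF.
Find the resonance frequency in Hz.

Step 1 — Resonance condition Im(Z)=0 gives ω₀ = 1/√(LC).
Step 2 — ω₀ = 1/√(0.005·1e-05) = 4472 rad/s.
Step 3 — f₀ = ω₀/(2π) = 711.8 Hz.

f₀ = 711.8 Hz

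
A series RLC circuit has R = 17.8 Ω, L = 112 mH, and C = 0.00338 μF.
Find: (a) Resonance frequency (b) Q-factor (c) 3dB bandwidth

Step 1 — Resonance: ω₀ = 1/√(LC) = 1/√(0.112·3.38e-09) = 5.14e+04 rad/s.
Step 2 — f₀ = ω₀/(2π) = 8180 Hz.
Step 3 — Series Q: Q = ω₀L/R = 5.14e+04·0.112/17.8 = 323.4.
Step 4 — Bandwidth: Δω = ω₀/Q = 158.9 rad/s; BW = Δω/(2π) = 25.29 Hz.

(a) f₀ = 8180 Hz  (b) Q = 323.4  (c) BW = 25.29 Hz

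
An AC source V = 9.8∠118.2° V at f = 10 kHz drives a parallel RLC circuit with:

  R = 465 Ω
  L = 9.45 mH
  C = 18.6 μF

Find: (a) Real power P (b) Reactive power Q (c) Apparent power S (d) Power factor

Step 1 — Angular frequency: ω = 2π·f = 2π·1e+04 = 6.283e+04 rad/s.
Step 2 — Component impedances:
  R: Z = R = 465 Ω
  L: Z = jωL = j·6.283e+04·0.00945 = 0 + j593.8 Ω
  C: Z = 1/(jωC) = -j/(ω·C) = 0 - j0.8557 Ω
Step 3 — Parallel combination: 1/Z_total = 1/R + 1/L + 1/C; Z_total = 0.001579 - j0.8569 Ω = 0.8569∠-89.9° Ω.
Step 4 — Source phasor: V = 9.8∠118.2° V = -4.631 + j8.637 V.
Step 5 — Current: I = V / Z = -10.09 - j5.386 A = 11.44∠-151.9° A.
Step 6 — Complex power: S = V·I* = 0.2065 - j112.1 VA.
Step 7 — Real power: P = Re(S) = 0.2065 W.
Step 8 — Reactive power: Q = Im(S) = -112.1 VAR.
Step 9 — Apparent power: |S| = 112.1 VA.
Step 10 — Power factor: PF = P/|S| = 0.001843 (leading).

(a) P = 0.2065 W  (b) Q = -112.1 VAR  (c) S = 112.1 VA  (d) PF = 0.001843 (leading)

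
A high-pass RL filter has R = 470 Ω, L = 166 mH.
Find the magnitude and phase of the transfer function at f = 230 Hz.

Step 1 — Angular frequency: ω = 2π·230 = 1445 rad/s.
Step 2 — Transfer function: H(jω) = jωL/(R + jωL).
Step 3 — Numerator jωL = j·239.9; denominator R + jωL = 470 + j239.9.
Step 4 — H = 0.2067 + j0.4049.
Step 5 — Magnitude: |H| = 0.4546 (-6.8 dB); phase: φ = 63.0°.

|H| = 0.4546 (-6.8 dB), φ = 63.0°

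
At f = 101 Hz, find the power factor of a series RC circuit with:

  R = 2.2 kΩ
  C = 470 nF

Step 1 — Angular frequency: ω = 2π·f = 2π·101 = 634.6 rad/s.
Step 2 — Component impedances:
  R: Z = R = 2200 Ω
  C: Z = 1/(jωC) = -j/(ω·C) = 0 - j3353 Ω
Step 3 — Series combination: Z_total = R + C = 2200 - j3353 Ω = 4010∠-56.7° Ω.
Step 4 — Power factor: PF = cos(φ) = Re(Z)/|Z| = 2200/4010 = 0.5486.
Step 5 — Type: Im(Z) = -3353 ⇒ leading (phase φ = -56.7°).

PF = 0.5486 (leading, φ = -56.7°)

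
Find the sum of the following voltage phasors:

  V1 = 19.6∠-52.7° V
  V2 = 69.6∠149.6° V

Step 1 — Convert each phasor to rectangular form:
  V1 = 19.6·(cos(-52.7°) + j·sin(-52.7°)) = 11.88 - j15.59 V
  V2 = 69.6·(cos(149.6°) + j·sin(149.6°)) = -60.03 + j35.22 V
Step 2 — Sum components: V_total = -48.15 + j19.63 V.
Step 3 — Convert to polar: |V_total| = 52 V, ∠V_total = 157.8°.

V_total = 52∠157.8° V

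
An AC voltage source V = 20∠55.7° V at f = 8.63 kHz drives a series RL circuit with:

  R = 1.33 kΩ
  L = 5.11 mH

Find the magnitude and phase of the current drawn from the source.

Step 1 — Angular frequency: ω = 2π·f = 2π·8630 = 5.422e+04 rad/s.
Step 2 — Component impedances:
  R: Z = R = 1330 Ω
  L: Z = jωL = j·5.422e+04·0.00511 = 0 + j277.1 Ω
Step 3 — Series combination: Z_total = R + L = 1330 + j277.1 Ω = 1359∠11.8° Ω.
Step 4 — Source phasor: V = 20∠55.7° V = 11.27 + j16.52 V.
Step 5 — Ohm's law: I = V / Z_total = (11.27 + j16.52) / (1330 + j277.1) = 0.0106 + j0.01021 A.
Step 6 — Convert to polar: |I| = 0.01472 A, ∠I = 43.9°.

I = 0.01472∠43.9° A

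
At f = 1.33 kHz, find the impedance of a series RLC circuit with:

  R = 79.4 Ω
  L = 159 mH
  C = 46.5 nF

Step 1 — Angular frequency: ω = 2π·f = 2π·1330 = 8357 rad/s.
Step 2 — Component impedances:
  R: Z = R = 79.4 Ω
  L: Z = jωL = j·8357·0.159 = 0 + j1329 Ω
  C: Z = 1/(jωC) = -j/(ω·C) = 0 - j2573 Ω
Step 3 — Series combination: Z_total = R + L + C = 79.4 - j1245 Ω = 1247∠-86.4° Ω.

Z = 79.4 - j1245 Ω = 1247∠-86.4° Ω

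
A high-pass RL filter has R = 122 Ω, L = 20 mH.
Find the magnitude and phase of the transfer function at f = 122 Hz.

Step 1 — Angular frequency: ω = 2π·122 = 766.5 rad/s.
Step 2 — Transfer function: H(jω) = jωL/(R + jωL).
Step 3 — Numerator jωL = j·15.33; denominator R + jωL = 122 + j15.33.
Step 4 — H = 0.01555 + j0.1237.
Step 5 — Magnitude: |H| = 0.1247 (-18.1 dB); phase: φ = 82.8°.

|H| = 0.1247 (-18.1 dB), φ = 82.8°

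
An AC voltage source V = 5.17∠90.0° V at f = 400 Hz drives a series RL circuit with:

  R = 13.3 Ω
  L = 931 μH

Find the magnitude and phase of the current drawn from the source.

Step 1 — Angular frequency: ω = 2π·f = 2π·400 = 2513 rad/s.
Step 2 — Component impedances:
  R: Z = R = 13.3 Ω
  L: Z = jωL = j·2513·0.000931 = 0 + j2.34 Ω
Step 3 — Series combination: Z_total = R + L = 13.3 + j2.34 Ω = 13.5∠10.0° Ω.
Step 4 — Source phasor: V = 5.17∠90.0° V = 0 + j5.17 V.
Step 5 — Ohm's law: I = V / Z_total = (0 + j5.17) / (13.3 + j2.34) = 0.06633 + j0.3771 A.
Step 6 — Convert to polar: |I| = 0.3828 A, ∠I = 80.0°.

I = 0.3828∠80.0° A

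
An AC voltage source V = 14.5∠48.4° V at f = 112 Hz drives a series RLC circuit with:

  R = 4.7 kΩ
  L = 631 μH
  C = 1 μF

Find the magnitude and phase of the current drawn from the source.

Step 1 — Angular frequency: ω = 2π·f = 2π·112 = 703.7 rad/s.
Step 2 — Component impedances:
  R: Z = R = 4700 Ω
  L: Z = jωL = j·703.7·0.000631 = 0 + j0.444 Ω
  C: Z = 1/(jωC) = -j/(ω·C) = 0 - j1421 Ω
Step 3 — Series combination: Z_total = R + L + C = 4700 - j1421 Ω = 4910∠-16.8° Ω.
Step 4 — Source phasor: V = 14.5∠48.4° V = 9.627 + j10.84 V.
Step 5 — Ohm's law: I = V / Z_total = (9.627 + j10.84) / (4700 - j1421) = 0.001238 + j0.002681 A.
Step 6 — Convert to polar: |I| = 0.002953 A, ∠I = 65.2°.

I = 0.002953∠65.2° A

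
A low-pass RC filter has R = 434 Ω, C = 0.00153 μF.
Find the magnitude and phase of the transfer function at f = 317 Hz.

Step 1 — Angular frequency: ω = 2π·317 = 1992 rad/s.
Step 2 — Transfer function: H(jω) = 1/(1 + jωRC).
Step 3 — Denominator: 1 + jωRC = 1 + j·1992·434·1.53e-09 = 1 + j0.001323.
Step 4 — H = 1 - j0.001323.
Step 5 — Magnitude: |H| = 1 (-0.0 dB); phase: φ = -0.1°.

|H| = 1 (-0.0 dB), φ = -0.1°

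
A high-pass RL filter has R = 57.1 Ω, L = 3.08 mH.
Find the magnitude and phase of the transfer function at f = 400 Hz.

Step 1 — Angular frequency: ω = 2π·400 = 2513 rad/s.
Step 2 — Transfer function: H(jω) = jωL/(R + jωL).
Step 3 — Numerator jωL = j·7.741; denominator R + jωL = 57.1 + j7.741.
Step 4 — H = 0.01805 + j0.1331.
Step 5 — Magnitude: |H| = 0.1343 (-17.4 dB); phase: φ = 82.3°.

|H| = 0.1343 (-17.4 dB), φ = 82.3°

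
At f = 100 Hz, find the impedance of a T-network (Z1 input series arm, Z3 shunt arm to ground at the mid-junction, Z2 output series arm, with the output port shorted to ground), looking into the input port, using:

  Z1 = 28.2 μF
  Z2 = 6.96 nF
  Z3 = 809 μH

Step 1 — Angular frequency: ω = 2π·f = 2π·100 = 628.3 rad/s.
Step 2 — Component impedances:
  Z1: Z = 1/(jωC) = -j/(ω·C) = 0 - j56.44 Ω
  Z2: Z = 1/(jωC) = -j/(ω·C) = 0 - j2.287e+05 Ω
  Z3: Z = jωL = j·628.3·0.000809 = 0 + j0.5083 Ω
Step 3 — With the output port shorted to ground, the output series arm Z2 runs from the junction to ground; the shunt arm Z3 also runs from the junction to ground. They appear in parallel: Z3 || Z2 = 0 + j0.5083 Ω.
Step 4 — Series with input arm Z1: Z_in = Z1 + (Z3 || Z2) = 0 - j55.93 Ω = 55.93∠-90.0° Ω.

Z = 0 - j55.93 Ω = 55.93∠-90.0° Ω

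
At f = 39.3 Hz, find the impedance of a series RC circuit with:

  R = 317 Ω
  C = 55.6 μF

Step 1 — Angular frequency: ω = 2π·f = 2π·39.3 = 246.9 rad/s.
Step 2 — Component impedances:
  R: Z = R = 317 Ω
  C: Z = 1/(jωC) = -j/(ω·C) = 0 - j72.84 Ω
Step 3 — Series combination: Z_total = R + C = 317 - j72.84 Ω = 325.3∠-12.9° Ω.

Z = 317 - j72.84 Ω = 325.3∠-12.9° Ω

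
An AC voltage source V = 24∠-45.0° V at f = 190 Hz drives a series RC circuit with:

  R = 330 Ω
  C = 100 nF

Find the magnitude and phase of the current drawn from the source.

Step 1 — Angular frequency: ω = 2π·f = 2π·190 = 1194 rad/s.
Step 2 — Component impedances:
  R: Z = R = 330 Ω
  C: Z = 1/(jωC) = -j/(ω·C) = 0 - j8377 Ω
Step 3 — Series combination: Z_total = R + C = 330 - j8377 Ω = 8383∠-87.7° Ω.
Step 4 — Source phasor: V = 24∠-45.0° V = 16.97 - j16.97 V.
Step 5 — Ohm's law: I = V / Z_total = (16.97 - j16.97) / (330 - j8377) = 0.002103 + j0.001943 A.
Step 6 — Convert to polar: |I| = 0.002863 A, ∠I = 42.7°.

I = 0.002863∠42.7° A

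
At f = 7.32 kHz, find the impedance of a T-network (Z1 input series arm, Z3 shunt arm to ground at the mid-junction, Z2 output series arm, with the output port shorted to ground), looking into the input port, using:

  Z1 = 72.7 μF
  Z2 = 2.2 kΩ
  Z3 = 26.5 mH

Step 1 — Angular frequency: ω = 2π·f = 2π·7320 = 4.599e+04 rad/s.
Step 2 — Component impedances:
  Z1: Z = 1/(jωC) = -j/(ω·C) = 0 - j0.2991 Ω
  Z2: Z = R = 2200 Ω
  Z3: Z = jωL = j·4.599e+04·0.0265 = 0 + j1219 Ω
Step 3 — With the output port shorted to ground, the output series arm Z2 runs from the junction to ground; the shunt arm Z3 also runs from the junction to ground. They appear in parallel: Z3 || Z2 = 516.7 + j932.6 Ω.
Step 4 — Series with input arm Z1: Z_in = Z1 + (Z3 || Z2) = 516.7 + j932.3 Ω = 1066∠61.0° Ω.

Z = 516.7 + j932.3 Ω = 1066∠61.0° Ω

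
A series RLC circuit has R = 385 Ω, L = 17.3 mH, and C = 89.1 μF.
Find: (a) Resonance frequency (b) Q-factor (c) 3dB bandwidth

Step 1 — Resonance condition Im(Z)=0 gives ω₀ = 1/√(LC).
Step 2 — ω₀ = 1/√(0.0173·8.91e-05) = 805.4 rad/s.
Step 3 — f₀ = ω₀/(2π) = 128.2 Hz.
Step 4 — Series Q: Q = ω₀L/R = 805.4·0.0173/385 = 0.03619.
Step 5 — 3dB bandwidth: Δω = ω₀/Q = 2.225e+04 rad/s; BW = Δω/(2π) = 3542 Hz.

(a) f₀ = 128.2 Hz  (b) Q = 0.03619  (c) BW = 3542 Hz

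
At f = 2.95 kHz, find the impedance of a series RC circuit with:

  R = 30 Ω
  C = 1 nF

Step 1 — Angular frequency: ω = 2π·f = 2π·2950 = 1.854e+04 rad/s.
Step 2 — Component impedances:
  R: Z = R = 30 Ω
  C: Z = 1/(jωC) = -j/(ω·C) = 0 - j5.395e+04 Ω
Step 3 — Series combination: Z_total = R + C = 30 - j5.395e+04 Ω = 5.395e+04∠-90.0° Ω.

Z = 30 - j5.395e+04 Ω = 5.395e+04∠-90.0° Ω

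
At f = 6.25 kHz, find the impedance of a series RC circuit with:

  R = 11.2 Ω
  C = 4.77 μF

Step 1 — Angular frequency: ω = 2π·f = 2π·6250 = 3.927e+04 rad/s.
Step 2 — Component impedances:
  R: Z = R = 11.2 Ω
  C: Z = 1/(jωC) = -j/(ω·C) = 0 - j5.339 Ω
Step 3 — Series combination: Z_total = R + C = 11.2 - j5.339 Ω = 12.41∠-25.5° Ω.

Z = 11.2 - j5.339 Ω = 12.41∠-25.5° Ω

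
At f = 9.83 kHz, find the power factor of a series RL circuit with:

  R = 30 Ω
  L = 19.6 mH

Step 1 — Angular frequency: ω = 2π·f = 2π·9830 = 6.176e+04 rad/s.
Step 2 — Component impedances:
  R: Z = R = 30 Ω
  L: Z = jωL = j·6.176e+04·0.0196 = 0 + j1211 Ω
Step 3 — Series combination: Z_total = R + L = 30 + j1211 Ω = 1211∠88.6° Ω.
Step 4 — Power factor: PF = cos(φ) = Re(Z)/|Z| = 30/1211 = 0.02477.
Step 5 — Type: Im(Z) = 1211 ⇒ lagging (phase φ = 88.6°).

PF = 0.02477 (lagging, φ = 88.6°)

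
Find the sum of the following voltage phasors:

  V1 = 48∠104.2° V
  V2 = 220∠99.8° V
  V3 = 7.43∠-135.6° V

Step 1 — Convert each phasor to rectangular form:
  V1 = 48·(cos(104.2°) + j·sin(104.2°)) = -11.77 + j46.53 V
  V2 = 220·(cos(99.8°) + j·sin(99.8°)) = -37.45 + j216.8 V
  V3 = 7.43·(cos(-135.6°) + j·sin(-135.6°)) = -5.309 - j5.198 V
Step 2 — Sum components: V_total = -54.53 + j258.1 V.
Step 3 — Convert to polar: |V_total| = 263.8 V, ∠V_total = 101.9°.

V_total = 263.8∠101.9° V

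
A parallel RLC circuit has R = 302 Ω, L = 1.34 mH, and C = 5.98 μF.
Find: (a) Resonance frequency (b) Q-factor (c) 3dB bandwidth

Step 1 — Resonance: ω₀ = 1/√(LC) = 1/√(0.00134·5.98e-06) = 1.117e+04 rad/s.
Step 2 — f₀ = ω₀/(2π) = 1778 Hz.
Step 3 — Parallel Q: Q = R/(ω₀L) = 302/(1.117e+04·0.00134) = 20.17.
Step 4 — Bandwidth: Δω = ω₀/Q = 553.7 rad/s; BW = Δω/(2π) = 88.13 Hz.

(a) f₀ = 1778 Hz  (b) Q = 20.17  (c) BW = 88.13 Hz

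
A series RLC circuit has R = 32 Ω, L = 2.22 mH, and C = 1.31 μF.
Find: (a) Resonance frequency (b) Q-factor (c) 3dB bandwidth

Step 1 — Resonance condition Im(Z)=0 gives ω₀ = 1/√(LC).
Step 2 — ω₀ = 1/√(0.00222·1.31e-06) = 1.854e+04 rad/s.
Step 3 — f₀ = ω₀/(2π) = 2951 Hz.
Step 4 — Series Q: Q = ω₀L/R = 1.854e+04·0.00222/32 = 1.286.
Step 5 — 3dB bandwidth: Δω = ω₀/Q = 1.441e+04 rad/s; BW = Δω/(2π) = 2294 Hz.

(a) f₀ = 2951 Hz  (b) Q = 1.286  (c) BW = 2294 Hz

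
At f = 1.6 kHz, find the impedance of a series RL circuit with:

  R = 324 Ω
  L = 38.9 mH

Step 1 — Angular frequency: ω = 2π·f = 2π·1600 = 1.005e+04 rad/s.
Step 2 — Component impedances:
  R: Z = R = 324 Ω
  L: Z = jωL = j·1.005e+04·0.0389 = 0 + j391.1 Ω
Step 3 — Series combination: Z_total = R + L = 324 + j391.1 Ω = 507.8∠50.4° Ω.

Z = 324 + j391.1 Ω = 507.8∠50.4° Ω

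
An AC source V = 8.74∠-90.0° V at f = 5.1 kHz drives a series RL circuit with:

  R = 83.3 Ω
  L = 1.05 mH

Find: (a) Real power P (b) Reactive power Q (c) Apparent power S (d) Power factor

Step 1 — Angular frequency: ω = 2π·f = 2π·5100 = 3.204e+04 rad/s.
Step 2 — Component impedances:
  R: Z = R = 83.3 Ω
  L: Z = jωL = j·3.204e+04·0.00105 = 0 + j33.65 Ω
Step 3 — Series combination: Z_total = R + L = 83.3 + j33.65 Ω = 89.84∠22.0° Ω.
Step 4 — Source phasor: V = 8.74∠-90.0° V = 0 - j8.74 V.
Step 5 — Current: I = V / Z = -0.03644 - j0.0902 A = 0.09729∠-112.0° A.
Step 6 — Complex power: S = V·I* = 0.7884 + j0.3184 VA.
Step 7 — Real power: P = Re(S) = 0.7884 W.
Step 8 — Reactive power: Q = Im(S) = 0.3184 VAR.
Step 9 — Apparent power: |S| = 0.8503 VA.
Step 10 — Power factor: PF = P/|S| = 0.9272 (lagging).

(a) P = 0.7884 W  (b) Q = 0.3184 VAR  (c) S = 0.8503 VA  (d) PF = 0.9272 (lagging)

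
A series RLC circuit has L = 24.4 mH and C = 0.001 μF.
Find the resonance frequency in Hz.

Step 1 — Resonance condition Im(Z)=0 gives ω₀ = 1/√(LC).
Step 2 — ω₀ = 1/√(0.0244·1e-09) = 2.024e+05 rad/s.
Step 3 — f₀ = ω₀/(2π) = 3.222e+04 Hz.

f₀ = 3.222e+04 Hz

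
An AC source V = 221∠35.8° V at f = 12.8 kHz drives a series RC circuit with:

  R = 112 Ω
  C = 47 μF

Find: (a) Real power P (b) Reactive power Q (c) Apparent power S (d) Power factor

Step 1 — Angular frequency: ω = 2π·f = 2π·1.28e+04 = 8.042e+04 rad/s.
Step 2 — Component impedances:
  R: Z = R = 112 Ω
  C: Z = 1/(jωC) = -j/(ω·C) = 0 - j0.2646 Ω
Step 3 — Series combination: Z_total = R + C = 112 - j0.2646 Ω = 112∠-0.1° Ω.
Step 4 — Source phasor: V = 221∠35.8° V = 179.2 + j129.3 V.
Step 5 — Current: I = V / Z = 1.598 + j1.158 A = 1.973∠35.9° A.
Step 6 — Complex power: S = V·I* = 436.1 - j1.03 VA.
Step 7 — Real power: P = Re(S) = 436.1 W.
Step 8 — Reactive power: Q = Im(S) = -1.03 VAR.
Step 9 — Apparent power: |S| = 436.1 VA.
Step 10 — Power factor: PF = P/|S| = 1 (leading).

(a) P = 436.1 W  (b) Q = -1.03 VAR  (c) S = 436.1 VA  (d) PF = 1 (leading)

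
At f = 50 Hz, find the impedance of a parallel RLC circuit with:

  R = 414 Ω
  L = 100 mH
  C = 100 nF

Step 1 — Angular frequency: ω = 2π·f = 2π·50 = 314.2 rad/s.
Step 2 — Component impedances:
  R: Z = R = 414 Ω
  L: Z = jωL = j·314.2·0.1 = 0 + j31.42 Ω
  C: Z = 1/(jωC) = -j/(ω·C) = 0 - j3.183e+04 Ω
Step 3 — Parallel combination: 1/Z_total = 1/R + 1/L + 1/C; Z_total = 2.375 + j31.27 Ω = 31.36∠85.7° Ω.

Z = 2.375 + j31.27 Ω = 31.36∠85.7° Ω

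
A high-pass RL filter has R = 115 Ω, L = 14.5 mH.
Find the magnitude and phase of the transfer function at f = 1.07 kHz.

Step 1 — Angular frequency: ω = 2π·1070 = 6723 rad/s.
Step 2 — Transfer function: H(jω) = jωL/(R + jωL).
Step 3 — Numerator jωL = j·97.48; denominator R + jωL = 115 + j97.48.
Step 4 — H = 0.4181 + j0.4933.
Step 5 — Magnitude: |H| = 0.6466 (-3.8 dB); phase: φ = 49.7°.

|H| = 0.6466 (-3.8 dB), φ = 49.7°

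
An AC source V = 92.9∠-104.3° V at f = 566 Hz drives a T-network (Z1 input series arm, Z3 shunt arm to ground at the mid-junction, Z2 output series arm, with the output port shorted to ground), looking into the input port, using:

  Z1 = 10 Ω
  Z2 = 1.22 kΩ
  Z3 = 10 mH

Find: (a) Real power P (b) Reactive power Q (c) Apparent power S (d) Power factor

Step 1 — Angular frequency: ω = 2π·f = 2π·566 = 3556 rad/s.
Step 2 — Component impedances:
  Z1: Z = R = 10 Ω
  Z2: Z = R = 1220 Ω
  Z3: Z = jωL = j·3556·0.01 = 0 + j35.56 Ω
Step 3 — With the output port shorted to ground, the output series arm Z2 runs from the junction to ground; the shunt arm Z3 also runs from the junction to ground. They appear in parallel: Z3 || Z2 = 1.036 + j35.53 Ω.
Step 4 — Series with input arm Z1: Z_in = Z1 + (Z3 || Z2) = 11.04 + j35.53 Ω = 37.21∠72.7° Ω.
Step 5 — Source phasor: V = 92.9∠-104.3° V = -22.95 - j90.02 V.
Step 6 — Current: I = V / Z = -2.494 - j0.1287 A = 2.497∠-177.0° A.
Step 7 — Complex power: S = V·I* = 68.8 + j221.5 VA.
Step 8 — Real power: P = Re(S) = 68.8 W.
Step 9 — Reactive power: Q = Im(S) = 221.5 VAR.
Step 10 — Apparent power: |S| = 232 VA.
Step 11 — Power factor: PF = P/|S| = 0.2966 (lagging).

(a) P = 68.8 W  (b) Q = 221.5 VAR  (c) S = 232 VA  (d) PF = 0.2966 (lagging)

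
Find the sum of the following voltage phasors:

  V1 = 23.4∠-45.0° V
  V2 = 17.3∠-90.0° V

Step 1 — Convert each phasor to rectangular form:
  V1 = 23.4·(cos(-45.0°) + j·sin(-45.0°)) = 16.55 - j16.55 V
  V2 = 17.3·(cos(-90.0°) + j·sin(-90.0°)) = 0 - j17.3 V
Step 2 — Sum components: V_total = 16.55 - j33.85 V.
Step 3 — Convert to polar: |V_total| = 37.67 V, ∠V_total = -63.9°.

V_total = 37.67∠-63.9° V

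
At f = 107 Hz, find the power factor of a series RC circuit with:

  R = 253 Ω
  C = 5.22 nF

Step 1 — Angular frequency: ω = 2π·f = 2π·107 = 672.3 rad/s.
Step 2 — Component impedances:
  R: Z = R = 253 Ω
  C: Z = 1/(jωC) = -j/(ω·C) = 0 - j2.849e+05 Ω
Step 3 — Series combination: Z_total = R + C = 253 - j2.849e+05 Ω = 2.849e+05∠-89.9° Ω.
Step 4 — Power factor: PF = cos(φ) = Re(Z)/|Z| = 253/2.8495e+05 = 0.0008879.
Step 5 — Type: Im(Z) = -2.849e+05 ⇒ leading (phase φ = -89.9°).

PF = 0.0008879 (leading, φ = -89.9°)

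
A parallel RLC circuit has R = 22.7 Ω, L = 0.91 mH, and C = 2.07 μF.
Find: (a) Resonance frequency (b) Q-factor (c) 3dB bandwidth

Step 1 — Resonance: ω₀ = 1/√(LC) = 1/√(0.00091·2.07e-06) = 2.304e+04 rad/s.
Step 2 — f₀ = ω₀/(2π) = 3667 Hz.
Step 3 — Parallel Q: Q = R/(ω₀L) = 22.7/(2.304e+04·0.00091) = 1.083.
Step 4 — Bandwidth: Δω = ω₀/Q = 2.128e+04 rad/s; BW = Δω/(2π) = 3387 Hz.

(a) f₀ = 3667 Hz  (b) Q = 1.083  (c) BW = 3387 Hz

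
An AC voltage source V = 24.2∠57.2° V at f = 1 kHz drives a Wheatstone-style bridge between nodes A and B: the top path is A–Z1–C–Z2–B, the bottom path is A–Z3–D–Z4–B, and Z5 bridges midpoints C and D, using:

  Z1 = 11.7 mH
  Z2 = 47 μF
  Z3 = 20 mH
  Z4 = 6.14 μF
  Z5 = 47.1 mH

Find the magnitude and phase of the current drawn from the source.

Step 1 — Angular frequency: ω = 2π·f = 2π·1000 = 6283 rad/s.
Step 2 — Component impedances:
  Z1: Z = jωL = j·6283·0.0117 = 0 + j73.51 Ω
  Z2: Z = 1/(jωC) = -j/(ω·C) = 0 - j3.386 Ω
  Z3: Z = jωL = j·6283·0.02 = 0 + j125.7 Ω
  Z4: Z = 1/(jωC) = -j/(ω·C) = 0 - j25.92 Ω
  Z5: Z = jωL = j·6283·0.0471 = 0 + j295.9 Ω
Step 3 — Bridge requires nodal analysis (the Z5 bridge couples midpoints C and D, so the two paths cannot be reduced to a simple series/parallel combination). Setting node B to ground and injecting 1 A at node A, the 3-node admittance system at A, C, D solves to V_A = Z_AB = 0 + j40.89 Ω = 40.89∠90.0° Ω.
Step 4 — Source phasor: V = 24.2∠57.2° V = 13.11 + j20.34 V.
Step 5 — Ohm's law: I = V / Z_total = (13.11 + j20.34) / (0 + j40.89) = 0.4975 - j0.3206 A.
Step 6 — Convert to polar: |I| = 0.5919 A, ∠I = -32.8°.

I = 0.5919∠-32.8° A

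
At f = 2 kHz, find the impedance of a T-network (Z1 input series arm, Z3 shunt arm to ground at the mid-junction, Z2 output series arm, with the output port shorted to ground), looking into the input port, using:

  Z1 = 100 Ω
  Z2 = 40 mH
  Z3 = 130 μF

Step 1 — Angular frequency: ω = 2π·f = 2π·2000 = 1.257e+04 rad/s.
Step 2 — Component impedances:
  Z1: Z = R = 100 Ω
  Z2: Z = jωL = j·1.257e+04·0.04 = 0 + j502.7 Ω
  Z3: Z = 1/(jωC) = -j/(ω·C) = 0 - j0.6121 Ω
Step 3 — With the output port shorted to ground, the output series arm Z2 runs from the junction to ground; the shunt arm Z3 also runs from the junction to ground. They appear in parallel: Z3 || Z2 = 0 - j0.6129 Ω.
Step 4 — Series with input arm Z1: Z_in = Z1 + (Z3 || Z2) = 100 - j0.6129 Ω = 100∠-0.4° Ω.

Z = 100 - j0.6129 Ω = 100∠-0.4° Ω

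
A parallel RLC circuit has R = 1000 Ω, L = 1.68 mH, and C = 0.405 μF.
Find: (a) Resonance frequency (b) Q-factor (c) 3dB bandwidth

Step 1 — Resonance: ω₀ = 1/√(LC) = 1/√(0.00168·4.05e-07) = 3.834e+04 rad/s.
Step 2 — f₀ = ω₀/(2π) = 6102 Hz.
Step 3 — Parallel Q: Q = R/(ω₀L) = 1000/(3.834e+04·0.00168) = 15.53.
Step 4 — Bandwidth: Δω = ω₀/Q = 2469 rad/s; BW = Δω/(2π) = 393 Hz.

(a) f₀ = 6102 Hz  (b) Q = 15.53  (c) BW = 393 Hz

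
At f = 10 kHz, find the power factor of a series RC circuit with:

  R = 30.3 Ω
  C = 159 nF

Step 1 — Angular frequency: ω = 2π·f = 2π·1e+04 = 6.283e+04 rad/s.
Step 2 — Component impedances:
  R: Z = R = 30.3 Ω
  C: Z = 1/(jωC) = -j/(ω·C) = 0 - j100.1 Ω
Step 3 — Series combination: Z_total = R + C = 30.3 - j100.1 Ω = 104.6∠-73.2° Ω.
Step 4 — Power factor: PF = cos(φ) = Re(Z)/|Z| = 30.3/104.6 = 0.2897.
Step 5 — Type: Im(Z) = -100.1 ⇒ leading (phase φ = -73.2°).

PF = 0.2897 (leading, φ = -73.2°)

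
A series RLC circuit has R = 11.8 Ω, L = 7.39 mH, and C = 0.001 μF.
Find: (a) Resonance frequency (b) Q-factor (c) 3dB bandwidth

Step 1 — Resonance condition Im(Z)=0 gives ω₀ = 1/√(LC).
Step 2 — ω₀ = 1/√(0.00739·1e-09) = 3.679e+05 rad/s.
Step 3 — f₀ = ω₀/(2π) = 5.855e+04 Hz.
Step 4 — Series Q: Q = ω₀L/R = 3.679e+05·0.00739/11.8 = 230.4.
Step 5 — 3dB bandwidth: Δω = ω₀/Q = 1597 rad/s; BW = Δω/(2π) = 254.1 Hz.

(a) f₀ = 5.855e+04 Hz  (b) Q = 230.4  (c) BW = 254.1 Hz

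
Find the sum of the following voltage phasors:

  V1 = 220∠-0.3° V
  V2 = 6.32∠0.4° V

Step 1 — Convert each phasor to rectangular form:
  V1 = 220·(cos(-0.3°) + j·sin(-0.3°)) = 220 - j1.152 V
  V2 = 6.32·(cos(0.4°) + j·sin(0.4°)) = 6.32 + j0.04412 V
Step 2 — Sum components: V_total = 226.3 - j1.108 V.
Step 3 — Convert to polar: |V_total| = 226.3 V, ∠V_total = -0.3°.

V_total = 226.3∠-0.3° V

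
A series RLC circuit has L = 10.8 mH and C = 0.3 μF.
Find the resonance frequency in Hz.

Step 1 — Resonance condition Im(Z)=0 gives ω₀ = 1/√(LC).
Step 2 — ω₀ = 1/√(0.0108·3e-07) = 1.757e+04 rad/s.
Step 3 — f₀ = ω₀/(2π) = 2796 Hz.

f₀ = 2796 Hz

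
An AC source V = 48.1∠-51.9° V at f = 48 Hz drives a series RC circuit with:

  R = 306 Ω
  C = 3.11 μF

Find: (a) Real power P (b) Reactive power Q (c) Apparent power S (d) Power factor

Step 1 — Angular frequency: ω = 2π·f = 2π·48 = 301.6 rad/s.
Step 2 — Component impedances:
  R: Z = R = 306 Ω
  C: Z = 1/(jωC) = -j/(ω·C) = 0 - j1066 Ω
Step 3 — Series combination: Z_total = R + C = 306 - j1066 Ω = 1109∠-74.0° Ω.
Step 4 — Source phasor: V = 48.1∠-51.9° V = 29.68 - j37.85 V.
Step 5 — Current: I = V / Z = 0.04018 + j0.0163 A = 0.04336∠22.1° A.
Step 6 — Complex power: S = V·I* = 0.5754 - j2.005 VA.
Step 7 — Real power: P = Re(S) = 0.5754 W.
Step 8 — Reactive power: Q = Im(S) = -2.005 VAR.
Step 9 — Apparent power: |S| = 2.086 VA.
Step 10 — Power factor: PF = P/|S| = 0.2759 (leading).

(a) P = 0.5754 W  (b) Q = -2.005 VAR  (c) S = 2.086 VA  (d) PF = 0.2759 (leading)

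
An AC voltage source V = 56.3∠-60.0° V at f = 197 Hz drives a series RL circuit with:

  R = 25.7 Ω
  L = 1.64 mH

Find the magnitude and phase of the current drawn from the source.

Step 1 — Angular frequency: ω = 2π·f = 2π·197 = 1238 rad/s.
Step 2 — Component impedances:
  R: Z = R = 25.7 Ω
  L: Z = jωL = j·1238·0.00164 = 0 + j2.03 Ω
Step 3 — Series combination: Z_total = R + L = 25.7 + j2.03 Ω = 25.78∠4.5° Ω.
Step 4 — Source phasor: V = 56.3∠-60.0° V = 28.15 - j48.76 V.
Step 5 — Ohm's law: I = V / Z_total = (28.15 - j48.76) / (25.7 + j2.03) = 0.9396 - j1.971 A.
Step 6 — Convert to polar: |I| = 2.184 A, ∠I = -64.5°.

I = 2.184∠-64.5° A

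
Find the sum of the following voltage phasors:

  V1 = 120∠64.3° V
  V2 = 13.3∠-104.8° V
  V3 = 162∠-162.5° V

Step 1 — Convert each phasor to rectangular form:
  V1 = 120·(cos(64.3°) + j·sin(64.3°)) = 52.04 + j108.1 V
  V2 = 13.3·(cos(-104.8°) + j·sin(-104.8°)) = -3.397 - j12.86 V
  V3 = 162·(cos(-162.5°) + j·sin(-162.5°)) = -154.5 - j48.71 V
Step 2 — Sum components: V_total = -105.9 + j46.56 V.
Step 3 — Convert to polar: |V_total| = 115.6 V, ∠V_total = 156.3°.

V_total = 115.6∠156.3° V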